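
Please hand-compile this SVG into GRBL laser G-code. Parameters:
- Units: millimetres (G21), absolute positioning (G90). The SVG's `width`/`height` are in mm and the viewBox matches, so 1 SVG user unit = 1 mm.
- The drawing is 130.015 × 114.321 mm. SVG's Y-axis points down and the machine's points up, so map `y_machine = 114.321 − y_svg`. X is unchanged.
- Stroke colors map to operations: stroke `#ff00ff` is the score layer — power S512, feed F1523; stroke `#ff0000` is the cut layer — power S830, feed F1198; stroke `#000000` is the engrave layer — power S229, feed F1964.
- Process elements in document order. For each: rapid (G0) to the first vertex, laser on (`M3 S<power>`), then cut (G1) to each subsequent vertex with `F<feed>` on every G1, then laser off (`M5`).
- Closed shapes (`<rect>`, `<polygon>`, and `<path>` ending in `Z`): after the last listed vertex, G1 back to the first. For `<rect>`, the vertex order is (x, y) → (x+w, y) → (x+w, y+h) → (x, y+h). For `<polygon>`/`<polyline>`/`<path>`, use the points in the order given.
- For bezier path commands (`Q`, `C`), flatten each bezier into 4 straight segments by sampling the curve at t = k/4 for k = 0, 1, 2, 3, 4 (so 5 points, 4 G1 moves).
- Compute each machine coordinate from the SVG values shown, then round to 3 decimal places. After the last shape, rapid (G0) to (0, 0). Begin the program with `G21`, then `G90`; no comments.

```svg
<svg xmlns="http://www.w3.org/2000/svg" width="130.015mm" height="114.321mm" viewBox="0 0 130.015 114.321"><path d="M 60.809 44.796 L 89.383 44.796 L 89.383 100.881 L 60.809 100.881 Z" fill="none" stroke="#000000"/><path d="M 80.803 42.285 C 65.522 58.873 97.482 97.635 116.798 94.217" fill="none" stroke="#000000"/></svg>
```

G21
G90
G0 X60.809 Y69.525
M3 S229
G1 X89.383 Y69.525 F1964
G1 X89.383 Y13.440 F1964
G1 X60.809 Y13.440 F1964
G1 X60.809 Y69.525 F1964
M5
G0 X80.803 Y72.036
M3 S229
G1 X77.264 Y56.443 F1964
G1 X85.827 Y38.568 F1964
G1 X100.876 Y24.444 F1964
G1 X116.798 Y20.104 F1964
M5
G0 X0.000 Y0.000

1 u = 1 mm; y_m = 114.321 − y.

[1] `<path>` rectangle, #000000→engrave S229 F1964: (60.809,69.525) → (89.383,69.525) → (89.383,13.440) → (60.809,13.440) → (60.809,69.525) (closed)

[2] `<path>` cubic bezier, #000000→engrave S229 F1964: (80.803,72.036) → (77.264,56.443) → (85.827,38.568) → (100.876,24.444) → (116.798,20.104)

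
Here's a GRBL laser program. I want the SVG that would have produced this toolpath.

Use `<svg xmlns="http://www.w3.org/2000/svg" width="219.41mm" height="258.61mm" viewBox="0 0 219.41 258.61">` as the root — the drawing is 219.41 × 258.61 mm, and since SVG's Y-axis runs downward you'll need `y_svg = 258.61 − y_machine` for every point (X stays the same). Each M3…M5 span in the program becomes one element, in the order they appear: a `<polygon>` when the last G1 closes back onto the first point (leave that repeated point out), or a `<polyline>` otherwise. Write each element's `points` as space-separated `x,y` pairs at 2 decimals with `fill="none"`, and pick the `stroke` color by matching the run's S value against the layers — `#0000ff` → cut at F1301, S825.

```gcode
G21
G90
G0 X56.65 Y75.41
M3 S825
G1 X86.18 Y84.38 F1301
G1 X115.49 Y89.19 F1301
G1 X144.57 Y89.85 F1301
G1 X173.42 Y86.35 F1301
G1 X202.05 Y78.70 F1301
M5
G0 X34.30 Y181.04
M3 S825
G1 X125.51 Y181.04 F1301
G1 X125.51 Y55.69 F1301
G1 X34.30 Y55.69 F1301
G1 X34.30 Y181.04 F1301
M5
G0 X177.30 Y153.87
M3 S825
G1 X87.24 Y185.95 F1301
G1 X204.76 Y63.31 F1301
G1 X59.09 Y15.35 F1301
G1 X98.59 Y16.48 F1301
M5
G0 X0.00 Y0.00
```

<svg xmlns="http://www.w3.org/2000/svg" width="219.41mm" height="258.61mm" viewBox="0 0 219.41 258.61">
  <polyline points="56.65,183.20 86.18,174.23 115.49,169.42 144.57,168.76 173.42,172.26 202.05,179.91" fill="none" stroke="#0000ff"/>
  <polygon points="34.30,77.57 125.51,77.57 125.51,202.92 34.30,202.92" fill="none" stroke="#0000ff"/>
  <polyline points="177.30,104.74 87.24,72.66 204.76,195.30 59.09,243.26 98.59,242.13" fill="none" stroke="#0000ff"/>
</svg>

Each laser-on run becomes one SVG element. Flip Y back into SVG space with y_svg = 258.61 − y_machine. Every run uses S825, so all elements get stroke `#0000ff` (cut).

Run 1: The run is open, so emit a `<polyline>` with points (Y-flipped): 56.65,183.20 86.18,174.23 115.49,169.42 144.57,168.76 173.42,172.26 202.05,179.91.

Run 2: The run returns to its start, so emit a `<polygon>` with points (Y-flipped): 34.30,77.57 125.51,77.57 125.51,202.92 34.30,202.92.

Run 3: The run is open, so emit a `<polyline>` with points (Y-flipped): 177.30,104.74 87.24,72.66 204.76,195.30 59.09,243.26 98.59,242.13.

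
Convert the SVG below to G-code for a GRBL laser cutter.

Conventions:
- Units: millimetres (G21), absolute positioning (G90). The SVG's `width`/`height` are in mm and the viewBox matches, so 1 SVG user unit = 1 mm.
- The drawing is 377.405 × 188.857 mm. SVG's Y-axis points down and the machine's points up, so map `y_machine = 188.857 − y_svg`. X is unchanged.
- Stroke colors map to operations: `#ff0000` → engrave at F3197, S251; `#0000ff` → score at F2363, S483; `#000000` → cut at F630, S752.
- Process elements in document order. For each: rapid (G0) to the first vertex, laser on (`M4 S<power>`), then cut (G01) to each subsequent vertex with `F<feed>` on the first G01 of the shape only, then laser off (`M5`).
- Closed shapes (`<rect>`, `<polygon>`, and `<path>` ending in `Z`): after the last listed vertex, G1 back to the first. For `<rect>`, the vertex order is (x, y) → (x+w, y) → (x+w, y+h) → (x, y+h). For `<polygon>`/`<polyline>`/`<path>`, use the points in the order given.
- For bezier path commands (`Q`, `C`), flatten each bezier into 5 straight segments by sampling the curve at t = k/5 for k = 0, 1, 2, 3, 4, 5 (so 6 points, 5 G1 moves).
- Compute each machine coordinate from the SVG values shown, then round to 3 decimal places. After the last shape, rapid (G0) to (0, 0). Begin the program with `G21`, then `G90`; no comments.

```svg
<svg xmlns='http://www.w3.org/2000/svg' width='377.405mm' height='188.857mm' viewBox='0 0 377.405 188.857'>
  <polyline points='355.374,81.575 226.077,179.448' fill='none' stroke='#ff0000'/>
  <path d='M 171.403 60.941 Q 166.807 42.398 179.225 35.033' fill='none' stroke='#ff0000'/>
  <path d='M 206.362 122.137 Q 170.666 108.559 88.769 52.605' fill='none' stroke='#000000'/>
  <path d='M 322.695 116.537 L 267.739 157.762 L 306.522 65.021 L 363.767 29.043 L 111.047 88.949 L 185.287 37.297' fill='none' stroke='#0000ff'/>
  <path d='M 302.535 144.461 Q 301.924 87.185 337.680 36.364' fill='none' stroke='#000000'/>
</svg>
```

viewBox `0 0 377.405 188.857` with mm width/height → 1 unit = 1 mm. Flip: y_m = 188.857 − y_svg.

**Shape 1** — `<polyline>` line segment, stroke `#ff0000` → engrave (S251, F3197). Machine vertices: (355.374,107.282) → (226.077,9.409). Open path.

**Shape 2** — `<path>` quadratic bezier, stroke `#ff0000` → engrave (S251, F3197). Control points (SVG): P0=(171.403,60.941), P1=(166.807,42.398), P2=(179.225,35.033); sampled at t=k/5. Machine vertices: (171.403,127.916) → (170.245,134.886) → (170.448,140.962) → (172.013,146.144) → (174.938,150.431) → (179.225,153.824). Open path.

**Shape 3** — `<path>` quadratic bezier, stroke `#000000` → cut (S752, F630). Control points (SVG): P0=(206.362,122.137), P1=(170.666,108.559), P2=(88.769,52.605); sampled at t=k/5. Machine vertices: (206.362,66.720) → (190.236,73.846) → (170.413,84.363) → (146.894,98.269) → (119.680,115.565) → (88.769,136.252). Open path.

**Shape 4** — `<path>` open polyline, stroke `#0000ff` → score (S483, F2363). Machine vertices: (322.695,72.320) → (267.739,31.095) → (306.522,123.836) → (363.767,159.814) → (111.047,99.908) → (185.287,151.560). Open path.

**Shape 5** — `<path>` quadratic bezier, stroke `#000000` → cut (S752, F630). Control points (SVG): P0=(302.535,144.461), P1=(301.924,87.185), P2=(337.680,36.364); sampled at t=k/5. Machine vertices: (302.535,44.396) → (303.745,67.048) → (307.865,89.184) → (314.894,110.803) → (324.832,131.906) → (337.680,152.493). Open path.

G21
G90
G0 X355.374 Y107.282
M4 S251
G01 X226.077 Y9.409 F3197
M5
G0 X171.403 Y127.916
M4 S251
G01 X170.245 Y134.886 F3197
G01 X170.448 Y140.962
G01 X172.013 Y146.144
G01 X174.938 Y150.431
G01 X179.225 Y153.824
M5
G0 X206.362 Y66.720
M4 S752
G01 X190.236 Y73.846 F630
G01 X170.413 Y84.363
G01 X146.894 Y98.269
G01 X119.680 Y115.565
G01 X88.769 Y136.252
M5
G0 X322.695 Y72.320
M4 S483
G01 X267.739 Y31.095 F2363
G01 X306.522 Y123.836
G01 X363.767 Y159.814
G01 X111.047 Y99.908
G01 X185.287 Y151.560
M5
G0 X302.535 Y44.396
M4 S752
G01 X303.745 Y67.048 F630
G01 X307.865 Y89.184
G01 X314.894 Y110.803
G01 X324.832 Y131.906
G01 X337.680 Y152.493
M5
G0 X0.000 Y0.000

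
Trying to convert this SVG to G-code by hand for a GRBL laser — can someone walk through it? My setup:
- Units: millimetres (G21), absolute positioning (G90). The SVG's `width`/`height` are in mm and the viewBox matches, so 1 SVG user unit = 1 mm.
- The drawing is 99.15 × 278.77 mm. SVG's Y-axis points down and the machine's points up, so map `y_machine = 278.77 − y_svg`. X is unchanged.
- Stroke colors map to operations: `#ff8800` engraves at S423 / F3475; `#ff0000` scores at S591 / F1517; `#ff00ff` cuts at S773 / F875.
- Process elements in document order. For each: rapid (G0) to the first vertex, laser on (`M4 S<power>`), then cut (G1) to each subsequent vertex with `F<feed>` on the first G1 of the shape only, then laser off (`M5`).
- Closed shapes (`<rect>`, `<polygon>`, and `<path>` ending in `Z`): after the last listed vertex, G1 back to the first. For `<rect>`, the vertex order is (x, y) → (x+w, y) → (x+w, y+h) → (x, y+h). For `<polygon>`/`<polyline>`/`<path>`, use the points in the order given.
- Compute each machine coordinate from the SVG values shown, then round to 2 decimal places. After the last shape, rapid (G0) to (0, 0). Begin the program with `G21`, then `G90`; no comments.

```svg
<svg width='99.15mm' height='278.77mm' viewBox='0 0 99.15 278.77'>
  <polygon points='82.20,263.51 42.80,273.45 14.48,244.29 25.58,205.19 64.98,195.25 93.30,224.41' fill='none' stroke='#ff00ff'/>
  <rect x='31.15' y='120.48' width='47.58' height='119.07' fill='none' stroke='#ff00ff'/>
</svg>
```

Since the viewBox matches the mm dimensions, user units are millimetres directly. The only transform is the Y-flip y_m = 278.77 − y_svg.

Shape 1 is a regular polygon drawn with `<polygon>`. Its stroke #ff00ff means cut at S773, F875. After flipping Y the toolpath is (82.20,15.26) → (42.80,5.32) → (14.48,34.48) → (25.58,73.58) → (64.98,83.52) → (93.30,54.36) → (82.20,15.26), returning to the start.

Shape 2 is a rectangle drawn with `<rect>`. Its stroke #ff00ff means cut at S773, F875. After flipping Y the toolpath is (31.15,158.29) → (78.73,158.29) → (78.73,39.22) → (31.15,39.22) → (31.15,158.29), returning to the start.

G21
G90
G0 X82.20 Y15.26
M4 S773
G1 X42.80 Y5.32 F875
G1 X14.48 Y34.48
G1 X25.58 Y73.58
G1 X64.98 Y83.52
G1 X93.30 Y54.36
G1 X82.20 Y15.26
M5
G0 X31.15 Y158.29
M4 S773
G1 X78.73 Y158.29 F875
G1 X78.73 Y39.22
G1 X31.15 Y39.22
G1 X31.15 Y158.29
M5
G0 X0.00 Y0.00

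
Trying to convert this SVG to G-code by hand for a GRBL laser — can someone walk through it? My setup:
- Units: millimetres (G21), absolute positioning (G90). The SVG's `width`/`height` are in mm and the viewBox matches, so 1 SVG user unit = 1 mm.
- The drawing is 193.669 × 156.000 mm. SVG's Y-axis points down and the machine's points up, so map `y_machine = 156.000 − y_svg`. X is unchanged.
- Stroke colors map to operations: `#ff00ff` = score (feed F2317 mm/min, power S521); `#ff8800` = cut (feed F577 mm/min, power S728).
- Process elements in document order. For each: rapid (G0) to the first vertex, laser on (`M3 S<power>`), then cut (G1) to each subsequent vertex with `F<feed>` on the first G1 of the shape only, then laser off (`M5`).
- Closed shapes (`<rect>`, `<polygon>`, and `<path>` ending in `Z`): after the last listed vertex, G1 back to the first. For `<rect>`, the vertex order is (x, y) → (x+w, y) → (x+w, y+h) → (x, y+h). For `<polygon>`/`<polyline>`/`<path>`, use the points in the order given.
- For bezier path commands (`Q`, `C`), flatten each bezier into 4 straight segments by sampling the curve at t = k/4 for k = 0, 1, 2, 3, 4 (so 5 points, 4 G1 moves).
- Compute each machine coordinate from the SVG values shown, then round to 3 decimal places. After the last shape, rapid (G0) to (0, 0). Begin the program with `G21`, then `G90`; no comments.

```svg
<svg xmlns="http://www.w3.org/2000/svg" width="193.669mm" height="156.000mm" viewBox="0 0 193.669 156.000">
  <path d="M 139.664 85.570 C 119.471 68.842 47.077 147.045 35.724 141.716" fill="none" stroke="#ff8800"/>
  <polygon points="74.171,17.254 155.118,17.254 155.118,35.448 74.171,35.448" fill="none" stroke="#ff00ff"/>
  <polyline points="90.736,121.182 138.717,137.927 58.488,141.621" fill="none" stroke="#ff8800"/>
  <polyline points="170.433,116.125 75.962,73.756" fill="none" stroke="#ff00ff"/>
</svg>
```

1 u = 1 mm; y_m = 156.000 − y.

[1] `<path>` cubic bezier, #ff8800→cut S728 F577: (139.664,70.430) → (116.501,67.965) → (84.379,46.632) → (53.915,23.161) → (35.724,14.284)

[2] `<polygon>` rectangle, #ff00ff→score S521 F2317: (74.171,138.746) → (155.118,138.746) → (155.118,120.552) → (74.171,120.552) → (74.171,138.746) (closed)

[3] `<polyline>` open polyline, #ff8800→cut S728 F577: (90.736,34.818) → (138.717,18.073) → (58.488,14.379)

[4] `<polyline>` line segment, #ff00ff→score S521 F2317: (170.433,39.875) → (75.962,82.244)

G21
G90
G0 X139.664 Y70.430
M3 S728
G1 X116.501 Y67.965 F577
G1 X84.379 Y46.632
G1 X53.915 Y23.161
G1 X35.724 Y14.284
M5
G0 X74.171 Y138.746
M3 S521
G1 X155.118 Y138.746 F2317
G1 X155.118 Y120.552
G1 X74.171 Y120.552
G1 X74.171 Y138.746
M5
G0 X90.736 Y34.818
M3 S728
G1 X138.717 Y18.073 F577
G1 X58.488 Y14.379
M5
G0 X170.433 Y39.875
M3 S521
G1 X75.962 Y82.244 F2317
M5
G0 X0.000 Y0.000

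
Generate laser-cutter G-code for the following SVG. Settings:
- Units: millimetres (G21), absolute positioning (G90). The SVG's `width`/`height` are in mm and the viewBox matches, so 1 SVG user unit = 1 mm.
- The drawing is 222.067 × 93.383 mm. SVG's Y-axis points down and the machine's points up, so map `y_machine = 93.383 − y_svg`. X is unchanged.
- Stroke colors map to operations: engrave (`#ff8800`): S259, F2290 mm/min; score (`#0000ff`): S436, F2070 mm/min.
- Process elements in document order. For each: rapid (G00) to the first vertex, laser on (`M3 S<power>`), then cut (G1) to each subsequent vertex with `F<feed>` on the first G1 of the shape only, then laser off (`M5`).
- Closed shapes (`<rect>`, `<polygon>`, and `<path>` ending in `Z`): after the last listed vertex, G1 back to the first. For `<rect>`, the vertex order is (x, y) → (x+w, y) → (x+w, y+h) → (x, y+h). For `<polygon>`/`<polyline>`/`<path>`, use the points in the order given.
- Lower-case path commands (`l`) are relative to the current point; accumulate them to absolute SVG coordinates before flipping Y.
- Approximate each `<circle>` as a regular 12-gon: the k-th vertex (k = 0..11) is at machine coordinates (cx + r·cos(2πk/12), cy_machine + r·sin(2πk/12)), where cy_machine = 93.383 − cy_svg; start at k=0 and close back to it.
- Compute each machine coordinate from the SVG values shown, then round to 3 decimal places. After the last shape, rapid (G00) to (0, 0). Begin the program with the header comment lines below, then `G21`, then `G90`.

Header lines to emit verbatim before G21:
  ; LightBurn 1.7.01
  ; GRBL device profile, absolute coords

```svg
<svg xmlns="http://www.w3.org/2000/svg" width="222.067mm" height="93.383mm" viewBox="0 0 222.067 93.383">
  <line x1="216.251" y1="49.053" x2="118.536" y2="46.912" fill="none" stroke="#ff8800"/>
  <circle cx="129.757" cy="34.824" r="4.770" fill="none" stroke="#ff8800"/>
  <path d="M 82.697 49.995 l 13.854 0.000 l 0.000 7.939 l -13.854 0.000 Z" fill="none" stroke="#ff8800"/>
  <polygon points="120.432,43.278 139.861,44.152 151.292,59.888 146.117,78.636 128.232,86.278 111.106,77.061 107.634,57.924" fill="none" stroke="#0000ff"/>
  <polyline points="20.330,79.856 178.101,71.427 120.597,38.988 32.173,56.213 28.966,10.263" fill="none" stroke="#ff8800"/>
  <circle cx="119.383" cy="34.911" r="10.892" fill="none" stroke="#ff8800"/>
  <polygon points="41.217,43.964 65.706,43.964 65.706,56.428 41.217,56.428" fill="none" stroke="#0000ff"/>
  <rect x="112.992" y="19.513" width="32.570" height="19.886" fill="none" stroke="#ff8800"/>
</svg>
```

; LightBurn 1.7.01
; GRBL device profile, absolute coords
G21
G90
G00 X216.251 Y44.330
M3 S259
G1 X118.536 Y46.471 F2290
M5
G00 X134.527 Y58.559
M3 S259
G1 X133.888 Y60.944 F2290
G1 X132.142 Y62.690
G1 X129.757 Y63.329
G1 X127.372 Y62.690
G1 X125.626 Y60.944
G1 X124.987 Y58.559
G1 X125.626 Y56.174
G1 X127.372 Y54.428
G1 X129.757 Y53.789
G1 X132.142 Y54.428
G1 X133.888 Y56.174
G1 X134.527 Y58.559
M5
G00 X82.697 Y43.388
M3 S259
G1 X96.551 Y43.388 F2290
G1 X96.551 Y35.449
G1 X82.697 Y35.449
G1 X82.697 Y43.388
M5
G00 X120.432 Y50.105
M3 S436
G1 X139.861 Y49.231 F2070
G1 X151.292 Y33.495
G1 X146.117 Y14.747
G1 X128.232 Y7.105
G1 X111.106 Y16.322
G1 X107.634 Y35.459
G1 X120.432 Y50.105
M5
G00 X20.330 Y13.527
M3 S259
G1 X178.101 Y21.956 F2290
G1 X120.597 Y54.395
G1 X32.173 Y37.170
G1 X28.966 Y83.120
M5
G00 X130.275 Y58.472
M3 S259
G1 X128.816 Y63.918 F2290
G1 X124.829 Y67.905
G1 X119.383 Y69.364
G1 X113.937 Y67.905
G1 X109.950 Y63.918
G1 X108.491 Y58.472
G1 X109.950 Y53.026
G1 X113.937 Y49.039
G1 X119.383 Y47.580
G1 X124.829 Y49.039
G1 X128.816 Y53.026
G1 X130.275 Y58.472
M5
G00 X41.217 Y49.419
M3 S436
G1 X65.706 Y49.419 F2070
G1 X65.706 Y36.955
G1 X41.217 Y36.955
G1 X41.217 Y49.419
M5
G00 X112.992 Y73.870
M3 S259
G1 X145.562 Y73.870 F2290
G1 X145.562 Y53.984
G1 X112.992 Y53.984
G1 X112.992 Y73.870
M5
G00 X0.000 Y0.000

Since the viewBox matches the mm dimensions, user units are millimetres directly. The only transform is the Y-flip y_m = 93.383 − y_svg.

Shape 1 is a line segment drawn with `<line>`. Its stroke #ff8800 means engrave at S259, F2290. After flipping Y the toolpath is (216.251,44.330) → (118.536,46.471).

Shape 2 is a circle drawn with `<circle>`. Its stroke #ff8800 means engrave at S259, F2290. After flipping Y the toolpath is (134.527,58.559) → (133.888,60.944) → (132.142,62.690) → (129.757,63.329) → (127.372,62.690) → (125.626,60.944) → (124.987,58.559) → (125.626,56.174) → (127.372,54.428) → (129.757,53.789) → (132.142,54.428) → (133.888,56.174) → (134.527,58.559), returning to the start.

Shape 3 is a rectangle drawn with `<path>`. Its stroke #ff8800 means engrave at S259, F2290. After flipping Y the toolpath is (82.697,43.388) → (96.551,43.388) → (96.551,35.449) → (82.697,35.449) → (82.697,43.388), returning to the start.

Shape 4 is a regular polygon drawn with `<polygon>`. Its stroke #0000ff means score at S436, F2070. After flipping Y the toolpath is (120.432,50.105) → (139.861,49.231) → (151.292,33.495) → (146.117,14.747) → (128.232,7.105) → (111.106,16.322) → (107.634,35.459) → (120.432,50.105), returning to the start.

Shape 5 is a open polyline drawn with `<polyline>`. Its stroke #ff8800 means engrave at S259, F2290. After flipping Y the toolpath is (20.330,13.527) → (178.101,21.956) → (120.597,54.395) → (32.173,37.170) → (28.966,83.120).

Shape 6 is a circle drawn with `<circle>`. Its stroke #ff8800 means engrave at S259, F2290. After flipping Y the toolpath is (130.275,58.472) → (128.816,63.918) → (124.829,67.905) → (119.383,69.364) → (113.937,67.905) → (109.950,63.918) → (108.491,58.472) → (109.950,53.026) → (113.937,49.039) → (119.383,47.580) → (124.829,49.039) → (128.816,53.026) → (130.275,58.472), returning to the start.

Shape 7 is a rectangle drawn with `<polygon>`. Its stroke #0000ff means score at S436, F2070. After flipping Y the toolpath is (41.217,49.419) → (65.706,49.419) → (65.706,36.955) → (41.217,36.955) → (41.217,49.419), returning to the start.

Shape 8 is a rectangle drawn with `<rect>`. Its stroke #ff8800 means engrave at S259, F2290. After flipping Y the toolpath is (112.992,73.870) → (145.562,73.870) → (145.562,53.984) → (112.992,53.984) → (112.992,73.870), returning to the start.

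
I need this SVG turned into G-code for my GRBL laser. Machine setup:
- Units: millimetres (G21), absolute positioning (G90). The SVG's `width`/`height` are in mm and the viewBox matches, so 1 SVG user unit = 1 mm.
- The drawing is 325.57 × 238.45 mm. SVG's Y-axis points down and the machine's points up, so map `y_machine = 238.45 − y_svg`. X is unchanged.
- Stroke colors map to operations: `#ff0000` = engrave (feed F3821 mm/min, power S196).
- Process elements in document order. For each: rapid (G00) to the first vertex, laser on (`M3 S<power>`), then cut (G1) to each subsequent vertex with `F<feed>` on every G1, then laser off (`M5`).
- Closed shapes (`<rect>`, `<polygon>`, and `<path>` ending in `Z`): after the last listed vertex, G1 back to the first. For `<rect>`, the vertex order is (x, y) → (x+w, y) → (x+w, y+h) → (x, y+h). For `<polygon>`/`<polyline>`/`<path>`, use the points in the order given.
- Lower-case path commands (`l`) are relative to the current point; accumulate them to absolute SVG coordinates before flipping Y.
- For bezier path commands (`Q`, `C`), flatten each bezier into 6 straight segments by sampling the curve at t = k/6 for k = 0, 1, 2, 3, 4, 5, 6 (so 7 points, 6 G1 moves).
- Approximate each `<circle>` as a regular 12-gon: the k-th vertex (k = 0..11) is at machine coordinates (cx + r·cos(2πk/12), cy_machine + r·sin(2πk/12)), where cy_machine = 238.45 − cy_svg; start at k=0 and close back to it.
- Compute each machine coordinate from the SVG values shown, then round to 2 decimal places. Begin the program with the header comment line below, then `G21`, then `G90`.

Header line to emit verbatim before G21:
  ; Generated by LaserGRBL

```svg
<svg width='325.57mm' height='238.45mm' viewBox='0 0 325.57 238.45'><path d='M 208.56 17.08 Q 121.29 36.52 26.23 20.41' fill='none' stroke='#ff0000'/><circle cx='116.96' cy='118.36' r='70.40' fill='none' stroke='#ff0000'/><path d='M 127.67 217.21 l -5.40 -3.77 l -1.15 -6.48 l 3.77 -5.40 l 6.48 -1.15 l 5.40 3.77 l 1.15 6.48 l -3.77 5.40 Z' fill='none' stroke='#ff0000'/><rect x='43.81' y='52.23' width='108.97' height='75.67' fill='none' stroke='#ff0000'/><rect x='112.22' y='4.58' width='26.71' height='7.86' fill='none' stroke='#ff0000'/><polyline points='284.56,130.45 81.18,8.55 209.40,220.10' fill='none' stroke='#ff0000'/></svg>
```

Since the viewBox matches the mm dimensions, user units are millimetres directly. The only transform is the Y-flip y_m = 238.45 − y_svg.

Shape 1 is a quadratic bezier drawn with `<path>`. Its stroke #ff0000 means engrave at S196, F3821. After flipping Y the toolpath is (208.56,221.37) → (179.25,215.88) → (149.51,212.36) → (119.34,210.82) → (88.74,211.25) → (57.70,213.66) → (26.23,218.04).

Shape 2 is a circle drawn with `<circle>`. Its stroke #ff0000 means engrave at S196, F3821. After flipping Y the toolpath is (187.36,120.09) → (177.93,155.29) → (152.16,181.06) → (116.96,190.49) → (81.76,181.06) → (55.99,155.29) → (46.56,120.09) → (55.99,84.89) → (81.76,59.12) → (116.96,49.69) → (152.16,59.12) → (177.93,84.89) → (187.36,120.09), returning to the start.

Shape 3 is a regular polygon drawn with `<path>`. Its stroke #ff0000 means engrave at S196, F3821. After flipping Y the toolpath is (127.67,21.24) → (122.27,25.01) → (121.12,31.49) → (124.89,36.89) → (131.37,38.04) → (136.77,34.27) → (137.92,27.79) → (134.15,22.39) → (127.67,21.24), returning to the start.

Shape 4 is a rectangle drawn with `<rect>`. Its stroke #ff0000 means engrave at S196, F3821. After flipping Y the toolpath is (43.81,186.22) → (152.78,186.22) → (152.78,110.55) → (43.81,110.55) → (43.81,186.22), returning to the start.

Shape 5 is a rectangle drawn with `<rect>`. Its stroke #ff0000 means engrave at S196, F3821. After flipping Y the toolpath is (112.22,233.87) → (138.93,233.87) → (138.93,226.01) → (112.22,226.01) → (112.22,233.87), returning to the start.

Shape 6 is a open polyline drawn with `<polyline>`. Its stroke #ff0000 means engrave at S196, F3821. After flipping Y the toolpath is (284.56,108.00) → (81.18,229.90) → (209.40,18.35).

; Generated by LaserGRBL
G21
G90
G00 X208.56 Y221.37
M3 S196
G1 X179.25 Y215.88 F3821
G1 X149.51 Y212.36 F3821
G1 X119.34 Y210.82 F3821
G1 X88.74 Y211.25 F3821
G1 X57.70 Y213.66 F3821
G1 X26.23 Y218.04 F3821
M5
G00 X187.36 Y120.09
M3 S196
G1 X177.93 Y155.29 F3821
G1 X152.16 Y181.06 F3821
G1 X116.96 Y190.49 F3821
G1 X81.76 Y181.06 F3821
G1 X55.99 Y155.29 F3821
G1 X46.56 Y120.09 F3821
G1 X55.99 Y84.89 F3821
G1 X81.76 Y59.12 F3821
G1 X116.96 Y49.69 F3821
G1 X152.16 Y59.12 F3821
G1 X177.93 Y84.89 F3821
G1 X187.36 Y120.09 F3821
M5
G00 X127.67 Y21.24
M3 S196
G1 X122.27 Y25.01 F3821
G1 X121.12 Y31.49 F3821
G1 X124.89 Y36.89 F3821
G1 X131.37 Y38.04 F3821
G1 X136.77 Y34.27 F3821
G1 X137.92 Y27.79 F3821
G1 X134.15 Y22.39 F3821
G1 X127.67 Y21.24 F3821
M5
G00 X43.81 Y186.22
M3 S196
G1 X152.78 Y186.22 F3821
G1 X152.78 Y110.55 F3821
G1 X43.81 Y110.55 F3821
G1 X43.81 Y186.22 F3821
M5
G00 X112.22 Y233.87
M3 S196
G1 X138.93 Y233.87 F3821
G1 X138.93 Y226.01 F3821
G1 X112.22 Y226.01 F3821
G1 X112.22 Y233.87 F3821
M5
G00 X284.56 Y108.00
M3 S196
G1 X81.18 Y229.90 F3821
G1 X209.40 Y18.35 F3821
M5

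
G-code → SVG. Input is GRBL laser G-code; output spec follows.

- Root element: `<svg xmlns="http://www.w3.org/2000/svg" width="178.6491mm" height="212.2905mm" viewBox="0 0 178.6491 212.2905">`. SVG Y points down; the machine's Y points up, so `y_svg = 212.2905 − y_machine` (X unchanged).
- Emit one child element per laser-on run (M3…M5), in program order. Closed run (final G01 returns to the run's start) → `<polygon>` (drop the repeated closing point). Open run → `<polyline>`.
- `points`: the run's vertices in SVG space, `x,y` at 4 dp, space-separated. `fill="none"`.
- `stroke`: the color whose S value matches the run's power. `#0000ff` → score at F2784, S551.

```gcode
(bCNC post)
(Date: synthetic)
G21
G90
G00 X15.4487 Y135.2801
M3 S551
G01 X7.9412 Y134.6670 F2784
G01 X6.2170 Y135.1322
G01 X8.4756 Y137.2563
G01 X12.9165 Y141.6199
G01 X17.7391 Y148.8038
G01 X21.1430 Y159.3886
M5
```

<svg xmlns="http://www.w3.org/2000/svg" width="178.6491mm" height="212.2905mm" viewBox="0 0 178.6491 212.2905">
  <polyline points="15.4487,77.0104 7.9412,77.6235 6.2170,77.1583 8.4756,75.0342 12.9165,70.6706 17.7391,63.4867 21.1430,52.9019" fill="none" stroke="#0000ff"/>
</svg>

Machine Y-up, SVG Y-down with viewBox height 212.2905, so y_svg = 212.2905 − y_machine; X carries over. Every run uses S551, so all elements get stroke `#0000ff` (score).

Run 1: The run is open, so emit a `<polyline>` with points (Y-flipped): 15.4487,77.0104 7.9412,77.6235 6.2170,77.1583 8.4756,75.0342 12.9165,70.6706 17.7391,63.4867 21.1430,52.9019.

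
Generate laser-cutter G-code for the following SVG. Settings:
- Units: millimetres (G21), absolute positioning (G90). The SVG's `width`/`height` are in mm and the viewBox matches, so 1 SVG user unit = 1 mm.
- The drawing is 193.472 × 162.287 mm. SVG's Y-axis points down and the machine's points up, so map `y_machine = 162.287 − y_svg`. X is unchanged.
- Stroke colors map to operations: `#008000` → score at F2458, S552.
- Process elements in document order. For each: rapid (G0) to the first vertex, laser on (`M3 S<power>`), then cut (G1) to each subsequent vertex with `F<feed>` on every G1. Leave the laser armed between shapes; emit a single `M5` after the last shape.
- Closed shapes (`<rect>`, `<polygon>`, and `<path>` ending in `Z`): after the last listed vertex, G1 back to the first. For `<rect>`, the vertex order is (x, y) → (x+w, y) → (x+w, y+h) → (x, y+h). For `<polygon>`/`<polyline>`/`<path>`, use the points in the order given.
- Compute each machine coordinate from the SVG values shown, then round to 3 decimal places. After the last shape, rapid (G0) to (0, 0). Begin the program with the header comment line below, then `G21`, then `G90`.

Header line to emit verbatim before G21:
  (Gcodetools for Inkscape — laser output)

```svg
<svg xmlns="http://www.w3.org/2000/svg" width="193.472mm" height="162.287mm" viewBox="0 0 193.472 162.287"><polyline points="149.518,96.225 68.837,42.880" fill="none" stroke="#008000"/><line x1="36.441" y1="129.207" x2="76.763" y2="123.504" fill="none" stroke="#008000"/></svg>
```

(Gcodetools for Inkscape — laser output)
G21
G90
G0 X149.518 Y66.062
M3 S552
G1 X68.837 Y119.407 F2458
G0 X36.441 Y33.080
M3 S552
G1 X76.763 Y38.783 F2458
M5
G0 X0.000 Y0.000

viewBox `0 0 193.472 162.287` with mm width/height → 1 unit = 1 mm. Flip: y_m = 162.287 − y_svg.

**Shape 1** — `<polyline>` line segment, stroke `#008000` → score (S552, F2458). Machine vertices: (149.518,66.062) → (68.837,119.407). Open path.

**Shape 2** — `<line>` line segment, stroke `#008000` → score (S552, F2458). Machine vertices: (36.441,33.080) → (76.763,38.783). Open path.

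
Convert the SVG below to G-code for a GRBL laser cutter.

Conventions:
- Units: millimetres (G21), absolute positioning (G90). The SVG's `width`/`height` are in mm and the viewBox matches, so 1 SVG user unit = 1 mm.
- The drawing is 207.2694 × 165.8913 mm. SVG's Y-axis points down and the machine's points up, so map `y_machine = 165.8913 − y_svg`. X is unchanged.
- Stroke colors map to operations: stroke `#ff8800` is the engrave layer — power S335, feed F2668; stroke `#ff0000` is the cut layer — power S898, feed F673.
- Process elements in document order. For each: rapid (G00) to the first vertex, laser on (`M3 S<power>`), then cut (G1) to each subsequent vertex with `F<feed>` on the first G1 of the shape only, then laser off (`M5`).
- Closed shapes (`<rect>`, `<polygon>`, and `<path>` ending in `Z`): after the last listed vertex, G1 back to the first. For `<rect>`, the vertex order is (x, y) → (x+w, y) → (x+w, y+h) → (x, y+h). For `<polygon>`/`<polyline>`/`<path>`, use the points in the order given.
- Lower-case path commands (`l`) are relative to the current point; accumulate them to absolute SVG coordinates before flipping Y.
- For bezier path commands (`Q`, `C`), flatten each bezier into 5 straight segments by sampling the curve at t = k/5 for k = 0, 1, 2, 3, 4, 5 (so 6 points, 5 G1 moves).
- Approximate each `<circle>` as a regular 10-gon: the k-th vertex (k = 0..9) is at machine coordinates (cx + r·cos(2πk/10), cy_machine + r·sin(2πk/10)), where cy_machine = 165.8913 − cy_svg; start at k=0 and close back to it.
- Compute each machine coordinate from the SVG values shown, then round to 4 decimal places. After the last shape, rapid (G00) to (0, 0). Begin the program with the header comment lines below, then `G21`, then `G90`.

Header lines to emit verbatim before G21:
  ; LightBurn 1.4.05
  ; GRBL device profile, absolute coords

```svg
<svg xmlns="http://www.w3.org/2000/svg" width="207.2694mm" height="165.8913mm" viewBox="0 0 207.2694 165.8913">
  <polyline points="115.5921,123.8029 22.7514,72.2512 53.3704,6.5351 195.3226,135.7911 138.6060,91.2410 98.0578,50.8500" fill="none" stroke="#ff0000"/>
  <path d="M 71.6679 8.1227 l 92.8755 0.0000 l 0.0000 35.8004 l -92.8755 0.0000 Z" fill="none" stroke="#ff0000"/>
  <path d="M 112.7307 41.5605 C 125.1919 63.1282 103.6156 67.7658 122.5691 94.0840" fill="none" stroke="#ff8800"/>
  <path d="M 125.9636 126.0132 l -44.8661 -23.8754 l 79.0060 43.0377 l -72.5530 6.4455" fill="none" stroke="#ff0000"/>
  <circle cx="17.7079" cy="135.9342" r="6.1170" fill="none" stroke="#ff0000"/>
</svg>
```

; LightBurn 1.4.05
; GRBL device profile, absolute coords
G21
G90
G00 X115.5921 Y42.0884
M3 S898
G1 X22.7514 Y93.6401 F673
G1 X53.3704 Y159.3562
G1 X195.3226 Y30.1002
G1 X138.6060 Y74.6503
G1 X98.0578 Y115.0413
M5
G00 X71.6679 Y157.7686
M3 S898
G1 X164.5434 Y157.7686 F673
G1 X164.5434 Y121.9682
G1 X71.6679 Y121.9682
G1 X71.6679 Y157.7686
M5
G00 X112.7307 Y124.3308
M3 S335
G1 X116.7195 Y113.1129 F2668
G1 X116.1184 Y104.1049
G1 X114.5069 Y95.4535
G1 X115.4640 Y85.3054
G1 X122.5691 Y71.8073
M5
G00 X125.9636 Y39.8781
M3 S898
G1 X81.0975 Y63.7535 F673
G1 X160.1035 Y20.7158
G1 X87.5505 Y14.2703
M5
G00 X23.8249 Y29.9571
M3 S898
G1 X22.6567 Y33.5526 F673
G1 X19.5982 Y35.7747
G1 X15.8176 Y35.7747
G1 X12.7591 Y33.5526
G1 X11.5909 Y29.9571
G1 X12.7591 Y26.3616
G1 X15.8176 Y24.1395
G1 X19.5982 Y24.1395
G1 X22.6567 Y26.3616
G1 X23.8249 Y29.9571
M5
G00 X0.0000 Y0.0000

1 u = 1 mm; y_m = 165.8913 − y.

[1] `<polyline>` open polyline, #ff0000→cut S898 F673: (115.5921,42.0884) → (22.7514,93.6401) → (53.3704,159.3562) → (195.3226,30.1002) → (138.6060,74.6503) → (98.0578,115.0413)

[2] `<path>` rectangle, #ff0000→cut S898 F673: (71.6679,157.7686) → (164.5434,157.7686) → (164.5434,121.9682) → (71.6679,121.9682) → (71.6679,157.7686) (closed)

[3] `<path>` cubic bezier, #ff8800→engrave S335 F2668: (112.7307,124.3308) → (116.7195,113.1129) → (116.1184,104.1049) → (114.5069,95.4535) → (115.4640,85.3054) → (122.5691,71.8073)

[4] `<path>` open polyline, #ff0000→cut S898 F673: (125.9636,39.8781) → (81.0975,63.7535) → (160.1035,20.7158) → (87.5505,14.2703)

[5] `<circle>` circle, #ff0000→cut S898 F673: (23.8249,29.9571) → (22.6567,33.5526) → (19.5982,35.7747) → (15.8176,35.7747) → (12.7591,33.5526) → (11.5909,29.9571) → (12.7591,26.3616) → (15.8176,24.1395) → (19.5982,24.1395) → (22.6567,26.3616) → (23.8249,29.9571) (closed)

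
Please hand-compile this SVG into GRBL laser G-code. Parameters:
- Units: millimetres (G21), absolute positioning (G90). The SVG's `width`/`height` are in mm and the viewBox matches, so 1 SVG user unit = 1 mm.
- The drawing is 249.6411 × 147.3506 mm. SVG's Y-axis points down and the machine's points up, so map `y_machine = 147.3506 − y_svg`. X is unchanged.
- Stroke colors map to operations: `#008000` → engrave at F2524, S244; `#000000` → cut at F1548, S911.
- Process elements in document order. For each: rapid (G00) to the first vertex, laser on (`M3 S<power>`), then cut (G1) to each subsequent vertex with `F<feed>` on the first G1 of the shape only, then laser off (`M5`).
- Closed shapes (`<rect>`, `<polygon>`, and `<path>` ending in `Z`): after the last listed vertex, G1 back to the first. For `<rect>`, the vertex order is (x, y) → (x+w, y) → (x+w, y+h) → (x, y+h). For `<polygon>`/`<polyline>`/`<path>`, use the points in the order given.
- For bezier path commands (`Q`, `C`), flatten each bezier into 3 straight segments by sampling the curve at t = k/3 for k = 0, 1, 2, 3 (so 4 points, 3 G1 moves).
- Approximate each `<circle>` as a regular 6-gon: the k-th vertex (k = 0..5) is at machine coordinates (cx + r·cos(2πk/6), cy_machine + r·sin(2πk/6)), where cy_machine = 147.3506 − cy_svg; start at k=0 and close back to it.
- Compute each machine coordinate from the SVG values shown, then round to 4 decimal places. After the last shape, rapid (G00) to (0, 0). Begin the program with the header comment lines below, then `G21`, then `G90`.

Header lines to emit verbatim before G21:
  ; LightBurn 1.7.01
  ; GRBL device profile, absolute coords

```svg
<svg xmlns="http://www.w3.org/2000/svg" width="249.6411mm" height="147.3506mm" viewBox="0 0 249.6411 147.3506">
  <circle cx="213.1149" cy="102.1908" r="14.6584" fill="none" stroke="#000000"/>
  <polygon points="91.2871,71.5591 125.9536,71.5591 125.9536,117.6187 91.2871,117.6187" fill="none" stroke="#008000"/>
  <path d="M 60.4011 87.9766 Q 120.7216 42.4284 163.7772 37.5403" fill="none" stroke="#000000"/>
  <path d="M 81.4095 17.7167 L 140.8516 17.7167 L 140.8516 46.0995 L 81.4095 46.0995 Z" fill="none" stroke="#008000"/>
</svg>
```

; LightBurn 1.7.01
; GRBL device profile, absolute coords
G21
G90
G00 X227.7733 Y45.1598
M3 S911
G1 X220.4441 Y57.8543 F1548
G1 X205.7857 Y57.8543
G1 X198.4565 Y45.1598
G1 X205.7857 Y32.4653
G1 X220.4441 Y32.4653
G1 X227.7733 Y45.1598
M5
G00 X91.2871 Y75.7915
M3 S244
G1 X125.9536 Y75.7915 F2524
G1 X125.9536 Y29.7319
G1 X91.2871 Y29.7319
G1 X91.2871 Y75.7915
M5
G00 X60.4011 Y59.3740
M3 S911
G1 X98.6964 Y85.2217 F1548
G1 X133.1551 Y102.0338
G1 X163.7772 Y109.8103
M5
G00 X81.4095 Y129.6339
M3 S244
G1 X140.8516 Y129.6339 F2524
G1 X140.8516 Y101.2511
G1 X81.4095 Y101.2511
G1 X81.4095 Y129.6339
M5
G00 X0.0000 Y0.0000

Since the viewBox matches the mm dimensions, user units are millimetres directly. The only transform is the Y-flip y_m = 147.3506 − y_svg.

Shape 1 is a circle drawn with `<circle>`. Its stroke #000000 means cut at S911, F1548. After flipping Y the toolpath is (227.7733,45.1598) → (220.4441,57.8543) → (205.7857,57.8543) → (198.4565,45.1598) → (205.7857,32.4653) → (220.4441,32.4653) → (227.7733,45.1598), returning to the start.

Shape 2 is a rectangle drawn with `<polygon>`. Its stroke #008000 means engrave at S244, F2524. After flipping Y the toolpath is (91.2871,75.7915) → (125.9536,75.7915) → (125.9536,29.7319) → (91.2871,29.7319) → (91.2871,75.7915), returning to the start.

Shape 3 is a quadratic bezier drawn with `<path>`. Its stroke #000000 means cut at S911, F1548. After flipping Y the toolpath is (60.4011,59.3740) → (98.6964,85.2217) → (133.1551,102.0338) → (163.7772,109.8103).

Shape 4 is a rectangle drawn with `<path>`. Its stroke #008000 means engrave at S244, F2524. After flipping Y the toolpath is (81.4095,129.6339) → (140.8516,129.6339) → (140.8516,101.2511) → (81.4095,101.2511) → (81.4095,129.6339), returning to the start.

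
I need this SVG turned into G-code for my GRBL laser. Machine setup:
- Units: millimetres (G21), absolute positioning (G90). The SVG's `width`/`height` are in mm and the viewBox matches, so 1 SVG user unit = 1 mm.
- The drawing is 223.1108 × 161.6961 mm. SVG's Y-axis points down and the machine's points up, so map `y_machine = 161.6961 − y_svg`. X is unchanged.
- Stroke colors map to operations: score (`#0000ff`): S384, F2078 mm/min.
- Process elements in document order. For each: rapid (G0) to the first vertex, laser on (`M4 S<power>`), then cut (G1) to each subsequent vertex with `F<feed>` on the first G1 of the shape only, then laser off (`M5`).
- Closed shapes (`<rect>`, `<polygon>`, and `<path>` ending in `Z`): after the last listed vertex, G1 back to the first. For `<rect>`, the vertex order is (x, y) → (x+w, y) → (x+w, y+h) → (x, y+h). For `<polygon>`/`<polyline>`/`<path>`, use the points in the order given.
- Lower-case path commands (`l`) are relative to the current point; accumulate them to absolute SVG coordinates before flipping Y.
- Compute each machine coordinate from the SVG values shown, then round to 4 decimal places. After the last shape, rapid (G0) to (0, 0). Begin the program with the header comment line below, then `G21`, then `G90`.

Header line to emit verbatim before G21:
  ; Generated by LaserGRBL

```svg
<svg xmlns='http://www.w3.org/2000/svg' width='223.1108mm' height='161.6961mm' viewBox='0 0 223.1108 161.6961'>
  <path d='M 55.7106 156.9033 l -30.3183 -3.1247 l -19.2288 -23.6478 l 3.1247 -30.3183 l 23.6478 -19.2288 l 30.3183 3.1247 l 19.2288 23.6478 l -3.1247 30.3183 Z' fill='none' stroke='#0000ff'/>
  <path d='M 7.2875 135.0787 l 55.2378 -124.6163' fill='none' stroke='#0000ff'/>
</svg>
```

; Generated by LaserGRBL
G21
G90
G0 X55.7106 Y4.7928
M4 S384
G1 X25.3923 Y7.9175 F2078
G1 X6.1635 Y31.5653
G1 X9.2882 Y61.8836
G1 X32.9360 Y81.1124
G1 X63.2543 Y77.9877
G1 X82.4831 Y54.3399
G1 X79.3584 Y24.0216
G1 X55.7106 Y4.7928
M5
G0 X7.2875 Y26.6174
M4 S384
G1 X62.5253 Y151.2337 F2078
M5
G0 X0.0000 Y0.0000

Since the viewBox matches the mm dimensions, user units are millimetres directly. The only transform is the Y-flip y_m = 161.6961 − y_svg.

Shape 1 is a regular polygon drawn with `<path>`. Its stroke #0000ff means score at S384, F2078. After flipping Y the toolpath is (55.7106,4.7928) → (25.3923,7.9175) → (6.1635,31.5653) → (9.2882,61.8836) → (32.9360,81.1124) → (63.2543,77.9877) → (82.4831,54.3399) → (79.3584,24.0216) → (55.7106,4.7928), returning to the start.

Shape 2 is a line segment drawn with `<path>`. Its stroke #0000ff means score at S384, F2078. After flipping Y the toolpath is (7.2875,26.6174) → (62.5253,151.2337).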